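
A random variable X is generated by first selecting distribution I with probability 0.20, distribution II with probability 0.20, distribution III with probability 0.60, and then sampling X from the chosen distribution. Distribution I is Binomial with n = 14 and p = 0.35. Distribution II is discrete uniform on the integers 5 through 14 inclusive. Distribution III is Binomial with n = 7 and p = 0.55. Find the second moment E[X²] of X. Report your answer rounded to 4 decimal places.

For each component E[X²] = Var + (mean)², giving I: 27.195; II: 98.5; III: 16.555.
Overall E[X²] = 0.2·27.195 + 0.2·98.5 + 0.6·16.555 = 35.072.

35.0720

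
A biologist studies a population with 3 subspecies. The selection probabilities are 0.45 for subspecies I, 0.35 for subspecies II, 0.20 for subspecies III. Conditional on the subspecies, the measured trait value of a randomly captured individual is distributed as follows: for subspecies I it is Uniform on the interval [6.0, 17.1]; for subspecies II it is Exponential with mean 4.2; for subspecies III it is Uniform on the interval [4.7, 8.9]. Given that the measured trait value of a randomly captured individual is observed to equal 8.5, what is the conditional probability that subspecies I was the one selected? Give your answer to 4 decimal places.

0.4088

Likelihoods f(8.5 | ·): I: 0.0900901; II: 0.0314645; III: 0.238095.
Posterior ∝ prior × likelihood. Numerator for I: 0.45·0.0900901 = 0.0405405.
Normalizing constant: 0.45·0.0900901 + 0.35·0.0314645 + 0.2·0.238095 = 0.0991722.
P(I | observation) = 0.0405405 / 0.0991722 = 0.408789.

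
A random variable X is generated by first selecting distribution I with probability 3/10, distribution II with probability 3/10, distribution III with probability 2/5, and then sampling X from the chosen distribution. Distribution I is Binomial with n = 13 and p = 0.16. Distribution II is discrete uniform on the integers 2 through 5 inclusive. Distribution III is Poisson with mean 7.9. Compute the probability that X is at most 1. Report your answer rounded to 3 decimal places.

0.109

Conditional on each component, P(X ≤ 1): I: 0.360358; II: 0; III: 0.00329962.
By total probability, P(X ≤ 1) = 0.3·0.360358 + 0.3·0 + 0.4·0.00329962 = 0.109427.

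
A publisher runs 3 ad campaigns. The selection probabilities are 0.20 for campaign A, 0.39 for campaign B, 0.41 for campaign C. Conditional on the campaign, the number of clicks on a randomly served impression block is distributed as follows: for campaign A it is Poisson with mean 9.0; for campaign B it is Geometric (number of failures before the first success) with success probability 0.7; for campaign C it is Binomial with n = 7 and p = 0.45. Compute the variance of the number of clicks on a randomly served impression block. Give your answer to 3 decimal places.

Per component, A: μ=9, E[X²]=90; B: μ=0.428571, E[X²]=0.795918; C: μ=3.15, E[X²]=11.655.
E[X] = 0.2·9 + 0.39·0.428571 + 0.41·3.15 = 3.25864.
E[X²] = 0.2·90 + 0.39·0.795918 + 0.41·11.655 = 23.089.
Var(X) = E[X²] − (E[X])² = 23.089 − 10.6188 = 12.4702.

12.470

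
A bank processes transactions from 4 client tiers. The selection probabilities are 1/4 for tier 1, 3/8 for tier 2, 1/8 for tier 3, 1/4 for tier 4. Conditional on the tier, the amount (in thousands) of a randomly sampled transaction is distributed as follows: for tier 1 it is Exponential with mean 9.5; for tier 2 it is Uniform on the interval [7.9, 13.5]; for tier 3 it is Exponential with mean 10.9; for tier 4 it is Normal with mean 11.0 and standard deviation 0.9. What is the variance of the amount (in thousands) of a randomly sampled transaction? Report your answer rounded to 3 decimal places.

Per component, 1: μ=9.5, E[X²]=180.5; 2: μ=10.7, E[X²]=117.103; 3: μ=10.9, E[X²]=237.62; 4: μ=11, E[X²]=121.81.
E[X] = 0.25·9.5 + 0.375·10.7 + 0.125·10.9 + 0.25·11 = 10.5.
E[X²] = 0.25·180.5 + 0.375·117.103 + 0.125·237.62 + 0.25·121.81 = 149.194.
Var(X) = E[X²] − (E[X])² = 149.194 − 110.25 = 38.9437.

38.944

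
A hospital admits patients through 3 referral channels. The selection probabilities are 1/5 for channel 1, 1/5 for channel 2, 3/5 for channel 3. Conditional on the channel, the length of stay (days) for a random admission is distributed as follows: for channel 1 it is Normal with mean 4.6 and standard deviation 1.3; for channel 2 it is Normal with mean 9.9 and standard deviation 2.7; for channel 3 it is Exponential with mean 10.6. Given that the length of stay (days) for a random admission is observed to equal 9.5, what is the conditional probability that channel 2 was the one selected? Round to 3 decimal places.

Likelihoods f(9.5 | ·): 1: 0.00025231; 2: 0.146144; 3: 0.0385006.
Posterior ∝ prior × likelihood. Numerator for 2: 0.2·0.146144 = 0.0292288.
Normalizing constant: 0.2·0.00025231 + 0.2·0.146144 + 0.6·0.0385006 = 0.0523796.
P(2 | observation) = 0.0292288 / 0.0523796 = 0.558018.

0.558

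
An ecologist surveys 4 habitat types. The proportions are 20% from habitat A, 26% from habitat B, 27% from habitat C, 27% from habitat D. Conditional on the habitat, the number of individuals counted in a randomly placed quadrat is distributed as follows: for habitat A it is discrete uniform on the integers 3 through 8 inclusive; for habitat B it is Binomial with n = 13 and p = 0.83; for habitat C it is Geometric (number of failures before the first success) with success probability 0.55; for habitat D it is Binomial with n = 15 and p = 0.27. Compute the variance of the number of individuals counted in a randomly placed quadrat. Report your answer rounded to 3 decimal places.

15.943

Per component, A: μ=5.5, E[X²]=33.1667; B: μ=10.79, E[X²]=118.258; C: μ=0.818182, E[X²]=2.15702; D: μ=4.05, E[X²]=19.359.
E[X] = 0.2·5.5 + 0.26·10.79 + 0.27·0.818182 + 0.27·4.05 = 5.21981.
E[X²] = 0.2·33.1667 + 0.26·118.258 + 0.27·2.15702 + 0.27·19.359 = 43.1898.
Var(X) = E[X²] − (E[X])² = 43.1898 − 27.2464 = 15.9434.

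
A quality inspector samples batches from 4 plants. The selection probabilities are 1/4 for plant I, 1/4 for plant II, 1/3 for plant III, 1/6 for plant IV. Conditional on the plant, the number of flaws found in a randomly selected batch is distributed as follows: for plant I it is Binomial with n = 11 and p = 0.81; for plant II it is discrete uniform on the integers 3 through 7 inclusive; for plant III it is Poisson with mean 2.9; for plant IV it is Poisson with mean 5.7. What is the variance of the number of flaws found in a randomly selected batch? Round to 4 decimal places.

8.0582

Per component, I: μ=8.91, E[X²]=81.081; II: μ=5, E[X²]=27; III: μ=2.9, E[X²]=11.31; IV: μ=5.7, E[X²]=38.19.
E[X] = 0.25·8.91 + 0.25·5 + 0.333333·2.9 + 0.166667·5.7 = 5.39417.
E[X²] = 0.25·81.081 + 0.25·27 + 0.333333·11.31 + 0.166667·38.19 = 37.1553.
Var(X) = E[X²] − (E[X])² = 37.1553 − 29.097 = 8.05822.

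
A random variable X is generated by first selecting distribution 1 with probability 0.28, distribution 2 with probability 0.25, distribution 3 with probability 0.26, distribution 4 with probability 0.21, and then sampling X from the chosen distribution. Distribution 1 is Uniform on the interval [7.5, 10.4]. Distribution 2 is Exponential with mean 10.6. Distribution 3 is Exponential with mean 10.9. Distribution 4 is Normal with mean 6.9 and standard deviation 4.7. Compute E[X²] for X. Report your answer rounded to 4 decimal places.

155.2231

For each component E[X²] = Var + (mean)², giving 1: 80.8033; 2: 224.72; 3: 237.62; 4: 69.7.
Overall E[X²] = 0.28·80.8033 + 0.25·224.72 + 0.26·237.62 + 0.21·69.7 = 155.223.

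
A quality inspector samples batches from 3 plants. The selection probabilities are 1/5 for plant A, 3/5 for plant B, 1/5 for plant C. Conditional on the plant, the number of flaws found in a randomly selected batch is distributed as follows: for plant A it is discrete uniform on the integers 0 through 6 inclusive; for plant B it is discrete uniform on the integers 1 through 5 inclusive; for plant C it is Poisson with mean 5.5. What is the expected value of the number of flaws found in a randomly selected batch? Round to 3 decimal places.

3.500

Component means — A: 3; B: 3; C: 5.5.
E[X] = 0.2·3 + 0.6·3 + 0.2·5.5 = 3.5.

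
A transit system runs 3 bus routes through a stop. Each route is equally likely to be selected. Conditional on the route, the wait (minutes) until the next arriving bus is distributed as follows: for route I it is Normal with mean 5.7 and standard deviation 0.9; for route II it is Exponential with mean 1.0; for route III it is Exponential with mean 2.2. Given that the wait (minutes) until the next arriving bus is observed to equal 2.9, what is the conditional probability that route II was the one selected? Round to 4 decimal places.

Likelihoods f(2.9 | ·): I: 0.00350668; II: 0.0550232; III: 0.121646.
Posterior ∝ prior × likelihood. Numerator for II: 0.333333·0.0550232 = 0.0183411.
Normalizing constant: 0.333333·0.00350668 + 0.333333·0.0550232 + 0.333333·0.121646 = 0.0600587.
P(II | observation) = 0.0183411 / 0.0600587 = 0.305386.

0.3054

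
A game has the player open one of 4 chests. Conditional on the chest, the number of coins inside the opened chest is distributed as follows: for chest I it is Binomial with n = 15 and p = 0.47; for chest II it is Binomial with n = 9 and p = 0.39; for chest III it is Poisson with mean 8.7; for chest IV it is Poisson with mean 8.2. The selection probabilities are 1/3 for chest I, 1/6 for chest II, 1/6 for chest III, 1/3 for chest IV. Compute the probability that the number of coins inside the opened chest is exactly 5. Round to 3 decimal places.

0.106

Conditional on each chest, P(X = 5): I: 0.120449; II: 0.157403; III: 0.0691915; IV: 0.0848542.
By total probability, P(X = 5) = 0.333333·0.120449 + 0.166667·0.157403 + 0.166667·0.0691915 + 0.333333·0.0848542 = 0.1062.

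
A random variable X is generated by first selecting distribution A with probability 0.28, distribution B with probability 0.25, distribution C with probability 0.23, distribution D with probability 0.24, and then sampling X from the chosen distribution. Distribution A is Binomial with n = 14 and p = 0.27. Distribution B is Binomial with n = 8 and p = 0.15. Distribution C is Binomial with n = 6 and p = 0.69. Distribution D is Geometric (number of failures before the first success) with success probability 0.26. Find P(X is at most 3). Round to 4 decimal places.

0.6024

Conditional on each component, P(X ≤ 3): A: 0.452103; B: 0.978648; C: 0.274425; D: 0.700134.
By total probability, P(X ≤ 3) = 0.28·0.452103 + 0.25·0.978648 + 0.23·0.274425 + 0.24·0.700134 = 0.602401.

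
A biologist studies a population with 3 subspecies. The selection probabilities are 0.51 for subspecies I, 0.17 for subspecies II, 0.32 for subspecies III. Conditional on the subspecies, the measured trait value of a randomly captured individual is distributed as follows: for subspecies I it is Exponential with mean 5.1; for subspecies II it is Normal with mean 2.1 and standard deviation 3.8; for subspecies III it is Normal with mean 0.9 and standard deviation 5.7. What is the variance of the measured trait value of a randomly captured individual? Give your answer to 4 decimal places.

29.8542

Per component, I: μ=5.1, E[X²]=52.02; II: μ=2.1, E[X²]=18.85; III: μ=0.9, E[X²]=33.3.
E[X] = 0.51·5.1 + 0.17·2.1 + 0.32·0.9 = 3.246.
E[X²] = 0.51·52.02 + 0.17·18.85 + 0.32·33.3 = 40.3907.
Var(X) = E[X²] − (E[X])² = 40.3907 − 10.5365 = 29.8542.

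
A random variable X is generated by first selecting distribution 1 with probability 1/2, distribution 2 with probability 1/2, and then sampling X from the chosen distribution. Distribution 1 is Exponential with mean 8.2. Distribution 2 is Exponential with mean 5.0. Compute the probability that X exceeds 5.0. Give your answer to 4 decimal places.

0.4557

Conditional on each component, P(X > 5.0): 1: 0.543483; 2: 0.367879.
By total probability, P(X > 5.0) = 0.5·0.543483 + 0.5·0.367879 = 0.455681.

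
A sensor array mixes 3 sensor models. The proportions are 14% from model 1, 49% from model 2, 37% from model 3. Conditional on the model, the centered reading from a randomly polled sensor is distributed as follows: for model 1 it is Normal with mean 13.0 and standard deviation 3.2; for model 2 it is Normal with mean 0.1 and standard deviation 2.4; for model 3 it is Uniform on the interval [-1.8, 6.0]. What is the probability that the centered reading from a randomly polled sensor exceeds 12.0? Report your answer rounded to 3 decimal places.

0.087

Conditional on each model, P(X > 12.0): 1: 0.62267; 2: 3.55502e-07; 3: 0.
By total probability, P(X > 12.0) = 0.14·0.62267 + 0.49·3.55502e-07 + 0.37·0 = 0.0871739.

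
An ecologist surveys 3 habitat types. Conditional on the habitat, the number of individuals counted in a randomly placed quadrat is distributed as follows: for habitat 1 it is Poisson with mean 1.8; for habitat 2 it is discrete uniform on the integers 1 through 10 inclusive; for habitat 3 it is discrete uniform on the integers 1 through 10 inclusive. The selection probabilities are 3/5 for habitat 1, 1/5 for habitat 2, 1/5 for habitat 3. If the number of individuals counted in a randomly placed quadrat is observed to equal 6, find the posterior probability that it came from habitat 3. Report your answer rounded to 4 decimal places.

Likelihoods P(X=6 | ·): 1: 0.00780859; 2: 0.1; 3: 0.1.
Posterior ∝ prior × likelihood. Numerator for 3: 0.2·0.1 = 0.02.
Normalizing constant: 0.6·0.00780859 + 0.2·0.1 + 0.2·0.1 = 0.0446852.
P(3 | observation) = 0.02 / 0.0446852 = 0.447576.

0.4476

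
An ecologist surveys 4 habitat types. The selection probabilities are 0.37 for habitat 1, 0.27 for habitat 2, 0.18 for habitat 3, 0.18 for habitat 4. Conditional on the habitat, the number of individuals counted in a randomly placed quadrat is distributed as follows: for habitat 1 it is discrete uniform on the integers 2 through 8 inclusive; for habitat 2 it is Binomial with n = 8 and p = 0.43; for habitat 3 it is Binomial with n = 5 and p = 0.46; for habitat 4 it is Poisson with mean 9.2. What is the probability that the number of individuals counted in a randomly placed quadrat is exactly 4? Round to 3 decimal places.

0.148

Conditional on each habitat, P(X = 4): 1: 0.142857; 2: 0.252622; 3: 0.120891; 4: 0.03016.
By total probability, P(X = 4) = 0.37·0.142857 + 0.27·0.252622 + 0.18·0.120891 + 0.18·0.03016 = 0.148254.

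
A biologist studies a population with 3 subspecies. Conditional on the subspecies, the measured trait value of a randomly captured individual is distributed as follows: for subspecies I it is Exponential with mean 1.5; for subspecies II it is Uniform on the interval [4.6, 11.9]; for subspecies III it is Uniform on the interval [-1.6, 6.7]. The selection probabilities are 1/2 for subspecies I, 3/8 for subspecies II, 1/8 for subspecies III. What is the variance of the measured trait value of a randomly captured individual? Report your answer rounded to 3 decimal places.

Per component, I: μ=1.5, E[X²]=4.5; II: μ=8.25, E[X²]=72.5033; III: μ=2.55, E[X²]=12.2433.
E[X] = 0.5·1.5 + 0.375·8.25 + 0.125·2.55 = 4.1625.
E[X²] = 0.5·4.5 + 0.375·72.5033 + 0.125·12.2433 = 30.9692.
Var(X) = E[X²] − (E[X])² = 30.9692 − 17.3264 = 13.6428.

13.643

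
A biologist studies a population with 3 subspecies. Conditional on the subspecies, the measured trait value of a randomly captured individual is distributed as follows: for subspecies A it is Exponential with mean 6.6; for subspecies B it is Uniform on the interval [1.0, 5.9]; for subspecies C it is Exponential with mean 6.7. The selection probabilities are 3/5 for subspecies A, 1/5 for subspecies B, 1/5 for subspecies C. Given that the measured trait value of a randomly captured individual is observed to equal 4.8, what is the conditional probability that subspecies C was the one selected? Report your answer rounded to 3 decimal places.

0.147

Likelihoods f(4.8 | ·): A: 0.0732159; B: 0.204082; C: 0.0729103.
Posterior ∝ prior × likelihood. Numerator for C: 0.2·0.0729103 = 0.0145821.
Normalizing constant: 0.6·0.0732159 + 0.2·0.204082 + 0.2·0.0729103 = 0.0993279.
P(C | observation) = 0.0145821 / 0.0993279 = 0.146807.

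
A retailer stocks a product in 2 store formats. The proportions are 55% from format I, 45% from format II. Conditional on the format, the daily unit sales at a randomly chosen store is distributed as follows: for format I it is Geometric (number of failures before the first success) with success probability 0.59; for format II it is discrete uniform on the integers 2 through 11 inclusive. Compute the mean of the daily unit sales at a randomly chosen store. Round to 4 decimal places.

Component means — I: 0.694915; II: 6.5.
E[X] = 0.55·0.694915 + 0.45·6.5 = 3.3072.

3.3072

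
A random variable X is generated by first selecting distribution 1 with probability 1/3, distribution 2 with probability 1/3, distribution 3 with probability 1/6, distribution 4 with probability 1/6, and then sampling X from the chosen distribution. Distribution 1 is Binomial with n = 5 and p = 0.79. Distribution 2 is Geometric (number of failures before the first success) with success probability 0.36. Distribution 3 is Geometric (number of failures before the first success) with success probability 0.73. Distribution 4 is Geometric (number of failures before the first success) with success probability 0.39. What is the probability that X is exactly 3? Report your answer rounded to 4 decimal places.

Conditional on each component, P(X = 3): 1: 0.21743; 2: 0.0943718; 3: 0.0143686; 4: 0.0885226.
By total probability, P(X = 3) = 0.333333·0.21743 + 0.333333·0.0943718 + 0.166667·0.0143686 + 0.166667·0.0885226 = 0.121083.

0.1211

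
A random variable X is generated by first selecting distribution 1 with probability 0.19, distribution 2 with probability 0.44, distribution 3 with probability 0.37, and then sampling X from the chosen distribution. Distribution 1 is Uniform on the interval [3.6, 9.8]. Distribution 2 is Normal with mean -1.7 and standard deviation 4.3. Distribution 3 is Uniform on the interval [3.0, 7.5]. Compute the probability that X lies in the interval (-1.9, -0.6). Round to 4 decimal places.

Conditional on each component, P(-1.9 < X < -0.6): 1: 0; 2: 0.119502; 3: 0.
By total probability, P(-1.9 < X < -0.6) = 0.19·0 + 0.44·0.119502 + 0.37·0 = 0.0525807.

0.0526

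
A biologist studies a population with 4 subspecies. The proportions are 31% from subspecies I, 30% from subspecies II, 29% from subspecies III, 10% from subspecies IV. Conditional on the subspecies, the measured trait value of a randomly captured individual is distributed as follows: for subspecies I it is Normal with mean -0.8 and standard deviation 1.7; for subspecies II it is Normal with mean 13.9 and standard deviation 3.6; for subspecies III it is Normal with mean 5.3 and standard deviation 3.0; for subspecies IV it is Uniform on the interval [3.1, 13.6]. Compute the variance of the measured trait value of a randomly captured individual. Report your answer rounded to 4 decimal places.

41.9780

Per component, I: μ=-0.8, E[X²]=3.53; II: μ=13.9, E[X²]=206.17; III: μ=5.3, E[X²]=37.09; IV: μ=8.35, E[X²]=78.91.
E[X] = 0.31·-0.8 + 0.3·13.9 + 0.29·5.3 + 0.1·8.35 = 6.294.
E[X²] = 0.31·3.53 + 0.3·206.17 + 0.29·37.09 + 0.1·78.91 = 81.5924.
Var(X) = E[X²] − (E[X])² = 81.5924 − 39.6144 = 41.978.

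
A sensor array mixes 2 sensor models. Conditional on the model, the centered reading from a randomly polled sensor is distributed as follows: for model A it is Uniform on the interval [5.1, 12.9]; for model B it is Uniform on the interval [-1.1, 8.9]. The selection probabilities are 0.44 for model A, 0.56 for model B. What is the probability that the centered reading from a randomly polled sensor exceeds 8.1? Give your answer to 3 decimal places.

0.316

Conditional on each model, P(X > 8.1): A: 0.615385; B: 0.08.
By total probability, P(X > 8.1) = 0.44·0.615385 + 0.56·0.08 = 0.315569.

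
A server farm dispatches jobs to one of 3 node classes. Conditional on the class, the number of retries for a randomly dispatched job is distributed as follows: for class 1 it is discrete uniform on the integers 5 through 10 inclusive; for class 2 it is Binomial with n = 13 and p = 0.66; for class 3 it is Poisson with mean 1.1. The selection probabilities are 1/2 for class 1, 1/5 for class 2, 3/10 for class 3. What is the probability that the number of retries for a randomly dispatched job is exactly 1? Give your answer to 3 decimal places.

Conditional on each class, P(X = 1): 1: 0; 2: 2.04755e-05; 3: 0.366158.
By total probability, P(X = 1) = 0.5·0 + 0.2·2.04755e-05 + 0.3·0.366158 = 0.109852.

0.110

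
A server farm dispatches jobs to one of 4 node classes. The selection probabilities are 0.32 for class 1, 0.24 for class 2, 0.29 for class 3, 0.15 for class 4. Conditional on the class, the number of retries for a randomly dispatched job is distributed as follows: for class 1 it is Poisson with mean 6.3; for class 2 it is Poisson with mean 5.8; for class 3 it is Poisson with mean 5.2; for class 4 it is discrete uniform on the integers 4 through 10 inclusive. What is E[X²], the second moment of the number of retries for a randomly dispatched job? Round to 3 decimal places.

41.482

For each component E[X²] = Var + (mean)², giving 1: 45.99; 2: 39.44; 3: 32.24; 4: 53.
Overall E[X²] = 0.32·45.99 + 0.24·39.44 + 0.29·32.24 + 0.15·53 = 41.482.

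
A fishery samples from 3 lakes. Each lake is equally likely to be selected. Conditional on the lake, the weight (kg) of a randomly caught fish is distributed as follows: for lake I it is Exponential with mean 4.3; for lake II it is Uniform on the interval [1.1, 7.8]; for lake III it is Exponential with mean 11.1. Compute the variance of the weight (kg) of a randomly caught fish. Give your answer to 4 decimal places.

58.5342

Per component, I: μ=4.3, E[X²]=36.98; II: μ=4.45, E[X²]=23.5433; III: μ=11.1, E[X²]=246.42.
E[X] = 0.333333·4.3 + 0.333333·4.45 + 0.333333·11.1 = 6.61667.
E[X²] = 0.333333·36.98 + 0.333333·23.5433 + 0.333333·246.42 = 102.314.
Var(X) = E[X²] − (E[X])² = 102.314 − 43.7803 = 58.5342.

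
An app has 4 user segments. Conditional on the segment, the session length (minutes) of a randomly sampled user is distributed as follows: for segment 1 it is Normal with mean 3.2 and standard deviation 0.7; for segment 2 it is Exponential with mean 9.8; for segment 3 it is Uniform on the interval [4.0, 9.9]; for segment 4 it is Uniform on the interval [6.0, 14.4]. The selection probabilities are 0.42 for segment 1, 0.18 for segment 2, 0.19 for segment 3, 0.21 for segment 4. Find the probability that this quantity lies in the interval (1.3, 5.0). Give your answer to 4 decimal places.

0.4983

Conditional on each segment, P(1.3 < X < 5.0): 1: 0.991615; 2: 0.275396; 3: 0.169492; 4: 0.
By total probability, P(1.3 < X < 5.0) = 0.42·0.991615 + 0.18·0.275396 + 0.19·0.169492 + 0.21·0 = 0.498253.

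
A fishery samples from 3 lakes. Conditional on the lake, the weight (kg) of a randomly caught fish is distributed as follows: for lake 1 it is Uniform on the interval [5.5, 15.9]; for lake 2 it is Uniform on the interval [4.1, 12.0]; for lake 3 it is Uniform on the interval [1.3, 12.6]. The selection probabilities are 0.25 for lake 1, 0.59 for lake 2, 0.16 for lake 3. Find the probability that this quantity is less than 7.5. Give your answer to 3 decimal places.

Conditional on each lake, P(X < 7.5): 1: 0.192308; 2: 0.43038; 3: 0.548673.
By total probability, P(X < 7.5) = 0.25·0.192308 + 0.59·0.43038 + 0.16·0.548673 = 0.389789.

0.390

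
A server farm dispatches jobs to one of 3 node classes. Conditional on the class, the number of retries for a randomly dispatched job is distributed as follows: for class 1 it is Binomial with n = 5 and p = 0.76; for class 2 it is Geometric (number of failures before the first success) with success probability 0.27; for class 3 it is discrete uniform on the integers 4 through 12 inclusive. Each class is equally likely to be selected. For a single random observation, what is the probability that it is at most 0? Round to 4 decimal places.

0.0903

Conditional on each class, P(X ≤ 0): 1: 0.000796262; 2: 0.27; 3: 0.
By total probability, P(X ≤ 0) = 0.333333·0.000796262 + 0.333333·0.27 + 0.333333·0 = 0.0902654.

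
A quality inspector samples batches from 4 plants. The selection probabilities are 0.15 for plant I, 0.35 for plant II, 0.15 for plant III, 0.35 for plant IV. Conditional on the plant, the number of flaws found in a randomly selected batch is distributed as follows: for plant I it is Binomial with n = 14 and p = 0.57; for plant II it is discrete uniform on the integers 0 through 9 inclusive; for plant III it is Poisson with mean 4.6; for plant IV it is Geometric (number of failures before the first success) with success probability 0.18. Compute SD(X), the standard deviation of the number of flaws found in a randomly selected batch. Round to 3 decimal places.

Per component, I: μ=7.98, E[X²]=67.1118; II: μ=4.5, E[X²]=28.5; III: μ=4.6, E[X²]=25.76; IV: μ=4.55556, E[X²]=46.0617.
E[X] = 0.15·7.98 + 0.35·4.5 + 0.15·4.6 + 0.35·4.55556 = 5.05644.
E[X²] = 0.15·67.1118 + 0.35·28.5 + 0.15·25.76 + 0.35·46.0617 = 40.0274.
Var(X) = E[X²] − (E[X])² = 40.0274 − 25.5676 = 14.4597.
SD(X) = √14.4597 = 3.8026.

3.803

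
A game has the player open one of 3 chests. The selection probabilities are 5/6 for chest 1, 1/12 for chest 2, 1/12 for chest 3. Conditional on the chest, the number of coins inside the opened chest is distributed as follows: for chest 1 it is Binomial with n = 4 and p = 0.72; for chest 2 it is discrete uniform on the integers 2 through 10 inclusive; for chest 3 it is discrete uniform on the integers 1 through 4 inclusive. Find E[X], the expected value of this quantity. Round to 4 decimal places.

Component means — 1: 2.88; 2: 6; 3: 2.5.
E[X] = 0.833333·2.88 + 0.0833333·6 + 0.0833333·2.5 = 3.10833.

3.1083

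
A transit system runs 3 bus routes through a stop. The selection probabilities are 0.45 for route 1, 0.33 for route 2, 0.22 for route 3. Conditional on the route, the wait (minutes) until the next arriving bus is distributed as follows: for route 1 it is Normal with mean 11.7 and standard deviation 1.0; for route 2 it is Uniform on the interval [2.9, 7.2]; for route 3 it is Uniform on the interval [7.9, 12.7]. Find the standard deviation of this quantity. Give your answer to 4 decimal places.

3.1848

Per component, 1: μ=11.7, E[X²]=137.89; 2: μ=5.05, E[X²]=27.0433; 3: μ=10.3, E[X²]=108.01.
E[X] = 0.45·11.7 + 0.33·5.05 + 0.22·10.3 = 9.1975.
E[X²] = 0.45·137.89 + 0.33·27.0433 + 0.22·108.01 = 94.737.
Var(X) = E[X²] − (E[X])² = 94.737 − 84.594 = 10.143.
SD(X) = √10.143 = 3.18481.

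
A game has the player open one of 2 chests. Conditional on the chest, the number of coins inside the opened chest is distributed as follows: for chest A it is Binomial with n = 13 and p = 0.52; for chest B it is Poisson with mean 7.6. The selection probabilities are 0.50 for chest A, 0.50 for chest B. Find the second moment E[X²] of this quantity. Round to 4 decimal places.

For each component E[X²] = Var + (mean)², giving A: 48.9424; B: 65.36.
Overall E[X²] = 0.5·48.9424 + 0.5·65.36 = 57.1512.

57.1512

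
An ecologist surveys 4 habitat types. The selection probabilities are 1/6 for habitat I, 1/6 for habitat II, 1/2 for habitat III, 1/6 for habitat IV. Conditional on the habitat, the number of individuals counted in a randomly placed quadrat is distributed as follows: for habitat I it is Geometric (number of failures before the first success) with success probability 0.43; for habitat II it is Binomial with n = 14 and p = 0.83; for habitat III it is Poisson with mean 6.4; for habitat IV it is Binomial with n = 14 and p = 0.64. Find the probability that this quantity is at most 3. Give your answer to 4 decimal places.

Conditional on each habitat, P(X ≤ 3): I: 0.89444; II: 7.50995e-07; III: 0.118919; IV: 0.00144845.
By total probability, P(X ≤ 3) = 0.166667·0.89444 + 0.166667·7.50995e-07 + 0.5·0.118919 + 0.166667·0.00144845 = 0.208774.

0.2088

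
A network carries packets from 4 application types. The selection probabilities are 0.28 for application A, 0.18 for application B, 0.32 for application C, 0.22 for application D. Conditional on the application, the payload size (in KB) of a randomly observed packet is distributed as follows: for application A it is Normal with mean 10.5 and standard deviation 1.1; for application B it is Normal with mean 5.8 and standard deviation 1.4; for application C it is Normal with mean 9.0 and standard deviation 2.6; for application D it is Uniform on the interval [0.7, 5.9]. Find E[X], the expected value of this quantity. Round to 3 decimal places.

7.590

Component means — A: 10.5; B: 5.8; C: 9; D: 3.3.
E[X] = 0.28·10.5 + 0.18·5.8 + 0.32·9 + 0.22·3.3 = 7.59.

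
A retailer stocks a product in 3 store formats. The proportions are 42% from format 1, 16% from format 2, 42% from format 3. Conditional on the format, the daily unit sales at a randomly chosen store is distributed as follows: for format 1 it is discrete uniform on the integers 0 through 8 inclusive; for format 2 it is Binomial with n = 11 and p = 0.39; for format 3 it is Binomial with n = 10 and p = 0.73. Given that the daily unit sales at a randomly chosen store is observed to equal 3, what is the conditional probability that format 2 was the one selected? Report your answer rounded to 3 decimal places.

0.381

Likelihoods P(X=3 | ·): 1: 0.111111; 2: 0.187636; 3: 0.00488311.
Posterior ∝ prior × likelihood. Numerator for 2: 0.16·0.187636 = 0.0300218.
Normalizing constant: 0.42·0.111111 + 0.16·0.187636 + 0.42·0.00488311 = 0.0787394.
P(2 | observation) = 0.0300218 / 0.0787394 = 0.381281.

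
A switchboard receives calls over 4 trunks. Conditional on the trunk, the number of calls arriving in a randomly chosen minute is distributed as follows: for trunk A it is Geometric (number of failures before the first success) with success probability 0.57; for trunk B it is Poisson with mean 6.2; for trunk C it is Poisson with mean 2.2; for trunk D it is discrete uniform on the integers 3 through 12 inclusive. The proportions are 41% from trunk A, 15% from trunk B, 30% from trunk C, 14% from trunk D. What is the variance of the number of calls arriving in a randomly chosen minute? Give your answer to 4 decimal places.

Per component, A: μ=0.754386, E[X²]=1.89258; B: μ=6.2, E[X²]=44.64; C: μ=2.2, E[X²]=7.04; D: μ=7.5, E[X²]=64.5.
E[X] = 0.41·0.754386 + 0.15·6.2 + 0.3·2.2 + 0.14·7.5 = 2.9493.
E[X²] = 0.41·1.89258 + 0.15·44.64 + 0.3·7.04 + 0.14·64.5 = 18.614.
Var(X) = E[X²] − (E[X])² = 18.614 − 8.69836 = 9.9156.

9.9156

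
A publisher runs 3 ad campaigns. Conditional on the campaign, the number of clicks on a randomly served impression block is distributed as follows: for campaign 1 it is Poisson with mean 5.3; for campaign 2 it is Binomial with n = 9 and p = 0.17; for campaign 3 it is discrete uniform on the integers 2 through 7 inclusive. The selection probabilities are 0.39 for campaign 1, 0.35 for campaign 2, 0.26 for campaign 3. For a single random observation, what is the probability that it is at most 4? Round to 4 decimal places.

Conditional on each campaign, P(X ≤ 4): 1: 0.389518; 2: 0.990243; 3: 0.5.
By total probability, P(X ≤ 4) = 0.39·0.389518 + 0.35·0.990243 + 0.26·0.5 = 0.628497.

0.6285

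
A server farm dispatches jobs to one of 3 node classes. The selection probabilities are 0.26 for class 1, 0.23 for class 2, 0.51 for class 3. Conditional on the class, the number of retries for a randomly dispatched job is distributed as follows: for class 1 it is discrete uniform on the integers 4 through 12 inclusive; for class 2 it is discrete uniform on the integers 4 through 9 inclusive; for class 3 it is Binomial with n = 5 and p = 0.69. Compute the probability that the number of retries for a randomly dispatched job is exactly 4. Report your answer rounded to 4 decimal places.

Conditional on each class, P(X = 4): 1: 0.111111; 2: 0.166667; 3: 0.35134.
By total probability, P(X = 4) = 0.26·0.111111 + 0.23·0.166667 + 0.51·0.35134 = 0.246406.

0.2464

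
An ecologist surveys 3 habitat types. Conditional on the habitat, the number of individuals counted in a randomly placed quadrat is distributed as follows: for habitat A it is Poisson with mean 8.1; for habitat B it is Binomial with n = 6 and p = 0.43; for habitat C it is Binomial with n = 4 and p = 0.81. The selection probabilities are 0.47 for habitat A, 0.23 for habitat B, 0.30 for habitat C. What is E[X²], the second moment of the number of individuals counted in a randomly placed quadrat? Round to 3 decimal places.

39.847

For each component E[X²] = Var + (mean)², giving A: 73.71; B: 8.127; C: 11.1132.
Overall E[X²] = 0.47·73.71 + 0.23·8.127 + 0.3·11.1132 = 39.8469.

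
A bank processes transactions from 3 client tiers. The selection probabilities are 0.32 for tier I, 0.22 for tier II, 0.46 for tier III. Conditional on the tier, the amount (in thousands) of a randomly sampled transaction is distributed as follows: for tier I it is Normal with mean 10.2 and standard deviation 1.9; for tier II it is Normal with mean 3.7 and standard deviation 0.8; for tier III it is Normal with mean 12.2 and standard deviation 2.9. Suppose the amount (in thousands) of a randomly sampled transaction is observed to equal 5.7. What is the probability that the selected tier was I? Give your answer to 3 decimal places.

0.290

Likelihoods f(5.7 | ·): I: 0.0127083; II: 0.0219104; III: 0.0111587.
Posterior ∝ prior × likelihood. Numerator for I: 0.32·0.0127083 = 0.00406665.
Normalizing constant: 0.32·0.0127083 + 0.22·0.0219104 + 0.46·0.0111587 = 0.0140199.
P(I | observation) = 0.00406665 / 0.0140199 = 0.290062.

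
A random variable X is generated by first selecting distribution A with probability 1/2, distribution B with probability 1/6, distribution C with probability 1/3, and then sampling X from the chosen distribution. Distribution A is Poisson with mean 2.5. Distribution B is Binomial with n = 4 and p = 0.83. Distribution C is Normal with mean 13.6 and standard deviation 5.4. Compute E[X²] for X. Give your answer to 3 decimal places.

For each component E[X²] = Var + (mean)², giving A: 8.75; B: 11.5868; C: 214.12.
Overall E[X²] = 0.5·8.75 + 0.166667·11.5868 + 0.333333·214.12 = 77.6795.

77.679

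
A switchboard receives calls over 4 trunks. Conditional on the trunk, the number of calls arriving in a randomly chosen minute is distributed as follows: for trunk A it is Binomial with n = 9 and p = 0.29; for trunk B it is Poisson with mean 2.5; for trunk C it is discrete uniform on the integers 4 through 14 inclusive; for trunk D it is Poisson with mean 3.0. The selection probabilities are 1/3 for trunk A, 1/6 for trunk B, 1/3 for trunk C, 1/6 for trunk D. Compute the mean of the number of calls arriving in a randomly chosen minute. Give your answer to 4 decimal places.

4.7867

Component means — A: 2.61; B: 2.5; C: 9; D: 3.
E[X] = 0.333333·2.61 + 0.166667·2.5 + 0.333333·9 + 0.166667·3 = 4.78667.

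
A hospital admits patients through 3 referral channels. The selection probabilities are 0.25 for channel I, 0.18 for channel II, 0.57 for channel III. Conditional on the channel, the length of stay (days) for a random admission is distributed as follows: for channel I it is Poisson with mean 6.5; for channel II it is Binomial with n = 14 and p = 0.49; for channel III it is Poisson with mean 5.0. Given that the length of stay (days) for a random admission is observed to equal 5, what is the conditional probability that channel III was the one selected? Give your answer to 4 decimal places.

0.6246

Likelihoods P(X=5 | ·): I: 0.145369; II: 0.132001; III: 0.175467.
Posterior ∝ prior × likelihood. Numerator for III: 0.57·0.175467 = 0.100016.
Normalizing constant: 0.25·0.145369 + 0.18·0.132001 + 0.57·0.175467 = 0.160119.
P(III | observation) = 0.100016 / 0.160119 = 0.624639.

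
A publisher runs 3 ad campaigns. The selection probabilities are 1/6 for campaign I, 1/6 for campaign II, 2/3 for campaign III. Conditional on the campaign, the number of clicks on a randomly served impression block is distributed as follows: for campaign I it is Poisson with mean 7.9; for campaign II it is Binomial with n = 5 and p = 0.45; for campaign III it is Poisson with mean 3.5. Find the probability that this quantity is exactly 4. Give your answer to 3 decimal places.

0.155

Conditional on each campaign, P(X = 4): I: 0.0601687; II: 0.112767; III: 0.188812.
By total probability, P(X = 4) = 0.166667·0.0601687 + 0.166667·0.112767 + 0.666667·0.188812 = 0.154698.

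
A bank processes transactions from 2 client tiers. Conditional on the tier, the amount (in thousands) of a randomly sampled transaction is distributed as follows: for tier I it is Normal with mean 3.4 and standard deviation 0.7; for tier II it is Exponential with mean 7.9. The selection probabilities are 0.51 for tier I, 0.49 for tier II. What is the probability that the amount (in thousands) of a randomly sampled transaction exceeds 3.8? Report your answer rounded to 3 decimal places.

Conditional on each tier, P(X > 3.8): I: 0.283855; II: 0.618157.
By total probability, P(X > 3.8) = 0.51·0.283855 + 0.49·0.618157 = 0.447663.

0.448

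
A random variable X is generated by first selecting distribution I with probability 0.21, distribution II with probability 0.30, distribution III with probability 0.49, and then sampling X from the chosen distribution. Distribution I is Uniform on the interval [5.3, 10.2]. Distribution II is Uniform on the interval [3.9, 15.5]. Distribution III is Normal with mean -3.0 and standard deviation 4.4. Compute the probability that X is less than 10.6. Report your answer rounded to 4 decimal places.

Conditional on each component, P(X < 10.6): I: 1; II: 0.577586; III: 0.999002.
By total probability, P(X < 10.6) = 0.21·1 + 0.3·0.577586 + 0.49·0.999002 = 0.872787.

0.8728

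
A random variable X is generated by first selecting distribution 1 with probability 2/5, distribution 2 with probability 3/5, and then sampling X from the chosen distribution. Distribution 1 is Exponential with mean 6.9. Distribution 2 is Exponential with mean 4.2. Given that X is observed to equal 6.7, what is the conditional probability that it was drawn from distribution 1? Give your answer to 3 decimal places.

0.431

Likelihoods f(6.7 | ·): 1: 0.0548839; 2: 0.0483001.
Posterior ∝ prior × likelihood. Numerator for 1: 0.4·0.0548839 = 0.0219535.
Normalizing constant: 0.4·0.0548839 + 0.6·0.0483001 = 0.0509336.
P(1 | observation) = 0.0219535 / 0.0509336 = 0.431023.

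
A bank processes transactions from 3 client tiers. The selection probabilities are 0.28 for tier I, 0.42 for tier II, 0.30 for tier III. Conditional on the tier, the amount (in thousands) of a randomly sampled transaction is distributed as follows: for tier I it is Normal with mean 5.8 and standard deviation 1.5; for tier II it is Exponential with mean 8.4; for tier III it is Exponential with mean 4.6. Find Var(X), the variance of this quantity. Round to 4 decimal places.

39.3486

Per component, I: μ=5.8, E[X²]=35.89; II: μ=8.4, E[X²]=141.12; III: μ=4.6, E[X²]=42.32.
E[X] = 0.28·5.8 + 0.42·8.4 + 0.3·4.6 = 6.532.
E[X²] = 0.28·35.89 + 0.42·141.12 + 0.3·42.32 = 82.0156.
Var(X) = E[X²] − (E[X])² = 82.0156 − 42.667 = 39.3486.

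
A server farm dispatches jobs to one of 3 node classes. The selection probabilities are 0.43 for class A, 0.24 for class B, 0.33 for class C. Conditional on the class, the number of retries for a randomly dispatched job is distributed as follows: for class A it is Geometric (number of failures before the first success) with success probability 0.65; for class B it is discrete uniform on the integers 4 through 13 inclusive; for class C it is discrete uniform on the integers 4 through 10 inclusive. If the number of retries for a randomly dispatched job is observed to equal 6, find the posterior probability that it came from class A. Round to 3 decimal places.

0.007

Likelihoods P(X=6 | ·): A: 0.00119487; B: 0.1; C: 0.142857.
Posterior ∝ prior × likelihood. Numerator for A: 0.43·0.00119487 = 0.000513795.
Normalizing constant: 0.43·0.00119487 + 0.24·0.1 + 0.33·0.142857 = 0.0716567.
P(A | observation) = 0.000513795 / 0.0716567 = 0.00717024.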